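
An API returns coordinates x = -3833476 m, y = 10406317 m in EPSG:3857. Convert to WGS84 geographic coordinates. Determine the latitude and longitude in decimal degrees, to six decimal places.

R = 6378137 m. λ = x/R = -34.43670082°.
φ = 2·arctan(exp(y/R)) − 90° = 2·arctan(5.11185) − 90° = 67.86269926°.

lat 67.862699°, lon -34.436701°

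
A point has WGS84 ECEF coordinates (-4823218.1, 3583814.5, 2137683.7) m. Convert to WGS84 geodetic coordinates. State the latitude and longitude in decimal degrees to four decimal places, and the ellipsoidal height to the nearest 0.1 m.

lat 19.7049°, lon 143.3864°, h 2116.8 m

λ = atan2(Y, X) = 143.38640007°; p = √(X²+Y²) = 6008923.3 m.
Bowring's method on WGS84 (a = 6378137 m, b = 6356752.314 m) gives φ = 19.70489988°, h = 2116.753 m.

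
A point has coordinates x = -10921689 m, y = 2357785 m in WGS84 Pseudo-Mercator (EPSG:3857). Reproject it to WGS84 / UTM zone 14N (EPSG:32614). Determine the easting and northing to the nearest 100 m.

E 592500 m, N 2290700 m

Web Mercator inverse (R = 6378137 m) → φ = 20.71380143°, λ = -98.11120157°.
UTM 14N forward: E = 592549.502 m, N = 2290727.700 m.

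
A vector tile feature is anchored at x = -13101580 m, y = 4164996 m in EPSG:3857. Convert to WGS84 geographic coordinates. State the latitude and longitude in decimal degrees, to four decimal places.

R = 6378137 m. λ = x/R = -117.69349560°.
φ = 2·arctan(exp(y/R)) − 90° = 2·arctan(1.92132) − 90° = 35.00820333°.

lat 35.0082°, lon -117.6935°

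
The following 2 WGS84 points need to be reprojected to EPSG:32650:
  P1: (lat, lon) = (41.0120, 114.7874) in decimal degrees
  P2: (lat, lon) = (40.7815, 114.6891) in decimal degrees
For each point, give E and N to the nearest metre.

UTM zone 50N: λ₀ = 117°, k₀ = 0.9996.
P1 (41.0120°, 114.7874°) → (313944.197, 4542447.250) m.
P2 (40.7815°, 114.6891°) → (305001.511, 4517071.266) m.

P1: E 313944 m, N 4542447 m; P2: E 305002 m, N 4517071 m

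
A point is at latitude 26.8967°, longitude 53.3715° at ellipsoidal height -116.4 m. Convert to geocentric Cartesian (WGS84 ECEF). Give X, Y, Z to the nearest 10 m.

X 3395970 m, Y 4567920 m, Z 2867960 m

WGS84: a = 6378137 m, e² = 0.006694380; N(φ) = a/√(1−e²sin²φ) = 6382510.548 m.
X = (N+h)·cosφ·cosλ = 3395966.478 m; Y = (N+h)·cosφ·sinλ = 4567924.043 m; Z = (N(1−e²)+h)·sinφ = 2867959.851 m.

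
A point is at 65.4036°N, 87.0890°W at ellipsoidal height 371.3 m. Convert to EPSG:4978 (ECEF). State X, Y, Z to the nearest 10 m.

WGS84: a = 6378137 m, e² = 0.006694380; N(φ) = a/√(1−e²sin²φ) = 6395860.924 m.
X = (N+h)·cosφ·cosλ = 135202.183 m; Y = (N+h)·cosφ·sinλ = -2658827.886 m; Z = (N(1−e²)+h)·sinφ = 5776921.319 m.

X 135200 m, Y -2658830 m, Z 5776920 m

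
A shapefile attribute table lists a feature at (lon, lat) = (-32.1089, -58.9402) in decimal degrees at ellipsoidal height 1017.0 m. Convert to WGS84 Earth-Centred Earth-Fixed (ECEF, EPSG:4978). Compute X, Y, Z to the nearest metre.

X 2794658 m, Y -1753691 m, Z -5441374 m

WGS84: a = 6378137 m, e² = 0.006694380; N(φ) = a/√(1−e²sin²φ) = 6393861.025 m.
X = (N+h)·cosφ·cosλ = 2794658.101 m; Y = (N+h)·cosφ·sinλ = -1753690.709 m; Z = (N(1−e²)+h)·sinφ = -5441373.544 m.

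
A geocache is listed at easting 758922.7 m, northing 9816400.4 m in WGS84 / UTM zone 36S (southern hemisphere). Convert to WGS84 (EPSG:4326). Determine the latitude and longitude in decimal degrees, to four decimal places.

lat -1.6597°, lon 35.3272°

Zone 36S: λ₀ = 33°, k₀ = 0.9996, false easting 500000 m, false northing 10000000 m.
Meridian distance M = (N − FN)/k₀ = -183673.1 m.
Inverse transverse Mercator on WGS84 gives φ = -1.65970004°, λ = 35.32719959°.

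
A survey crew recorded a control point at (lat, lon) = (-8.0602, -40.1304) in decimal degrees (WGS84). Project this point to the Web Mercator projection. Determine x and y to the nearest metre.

x -4467296 m, y -900232 m

Web Mercator is spherical with R = a = 6378137 m.
x = R·λ = 6378137 × -0.700407610 = -4467295.693 m.
y = R·ln tan(π/4 + φ/2) = 6378137 × -0.141143338 = -900231.544 m.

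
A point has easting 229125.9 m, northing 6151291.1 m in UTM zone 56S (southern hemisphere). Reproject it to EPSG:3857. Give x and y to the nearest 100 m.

x 16702500 m, y -4129200 m

Unproject from UTM 56S (λ₀ = 153°) → φ = -34.74459970°, λ = 150.04120054°.
Web Mercator (R = 6378137 m): x = 16702510.042 m, y = -4129227.202 m.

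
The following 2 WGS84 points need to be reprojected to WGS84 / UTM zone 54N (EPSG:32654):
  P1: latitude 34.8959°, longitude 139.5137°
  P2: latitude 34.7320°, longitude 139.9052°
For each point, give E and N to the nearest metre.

UTM zone 54N: λ₀ = 141°, k₀ = 0.9996.
P1 (34.8959°, 139.5137°) → (364195.816, 3862506.698) m.
P2 (34.7320°, 139.9052°) → (399770.899, 3843869.151) m.

P1: E 364196 m, N 3862507 m; P2: E 399771 m, N 3843869 m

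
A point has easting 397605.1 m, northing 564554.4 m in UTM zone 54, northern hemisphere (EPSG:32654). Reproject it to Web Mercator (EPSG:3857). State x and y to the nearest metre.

x 15593211 m, y 569252 m

Unproject from UTM 54N (λ₀ = 141°) → φ = 5.10690033°, λ = 140.07619963°.
Web Mercator (R = 6378137 m): x = 15593211.215 m, y = 569251.786 m.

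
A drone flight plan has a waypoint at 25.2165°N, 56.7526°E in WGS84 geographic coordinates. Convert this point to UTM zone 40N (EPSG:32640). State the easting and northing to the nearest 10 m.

Zone 40 central meridian λ₀ = 6×40 − 183 = 57°; Δλ = -0.2474°.
Transverse Mercator on WGS84 with k₀ = 0.9996 gives E = 475078.812 m, N = 2788943.757 m.

E 475080 m, N 2788940 m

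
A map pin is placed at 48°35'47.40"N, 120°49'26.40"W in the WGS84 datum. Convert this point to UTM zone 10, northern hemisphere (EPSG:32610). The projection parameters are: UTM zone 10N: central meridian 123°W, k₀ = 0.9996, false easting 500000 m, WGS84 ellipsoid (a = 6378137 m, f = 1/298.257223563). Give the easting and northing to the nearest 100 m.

Zone 10 central meridian λ₀ = 6×10 − 183 = -123°; Δλ = +2.1760°.
Transverse Mercator on WGS84 with k₀ = 0.9996 gives E = 660435.022 m, N = 5384887.809 m.

E 660400 m, N 5384900 m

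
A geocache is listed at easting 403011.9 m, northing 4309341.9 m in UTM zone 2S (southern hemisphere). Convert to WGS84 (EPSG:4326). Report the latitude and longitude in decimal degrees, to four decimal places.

Zone 2S: λ₀ = -171°, k₀ = 0.9996, false easting 500000 m, false northing 10000000 m.
Meridian distance M = (N − FN)/k₀ = -5692935.3 m.
Inverse transverse Mercator on WGS84 gives φ = -51.35889975°, λ = -172.39299951°.

lat -51.3589°, lon -172.3930°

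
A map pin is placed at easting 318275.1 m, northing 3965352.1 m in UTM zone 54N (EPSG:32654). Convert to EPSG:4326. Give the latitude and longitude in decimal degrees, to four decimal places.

lat 35.8155°, lon 138.9885°

Zone 54N: λ₀ = 141°, k₀ = 0.9996, false easting 500000 m.
Meridian distance M = (N − FN)/k₀ = 3966938.9 m.
Inverse transverse Mercator on WGS84 gives φ = 35.81549958°, λ = 138.98850021°.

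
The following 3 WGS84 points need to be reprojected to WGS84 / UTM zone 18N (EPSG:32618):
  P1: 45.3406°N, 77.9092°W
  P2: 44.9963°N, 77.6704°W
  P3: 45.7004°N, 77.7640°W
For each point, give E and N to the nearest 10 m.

UTM zone 18N: λ₀ = -75°, k₀ = 0.9996.
P1 (45.3406°, -77.9092°) → (272074.107, 5024905.557) m.
P2 (44.9963°, -77.6704°) → (289517.974, 4986008.773) m.
P3 (45.7004°, -77.7640°) → (284826.840, 5064476.709) m.

P1: E 272070 m, N 5024910 m; P2: E 289520 m, N 4986010 m; P3: E 284830 m, N 5064480 m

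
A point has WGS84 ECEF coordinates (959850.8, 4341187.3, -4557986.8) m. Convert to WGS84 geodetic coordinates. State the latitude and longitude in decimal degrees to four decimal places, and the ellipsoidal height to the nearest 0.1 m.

lat -45.9047°, lon 77.5323°, h 144.6 m

λ = atan2(Y, X) = 77.53229983°; p = √(X²+Y²) = 4446034.3 m.
Bowring's method on WGS84 (a = 6378137 m, b = 6356752.314 m) gives φ = -45.90470025°, h = 144.579 m.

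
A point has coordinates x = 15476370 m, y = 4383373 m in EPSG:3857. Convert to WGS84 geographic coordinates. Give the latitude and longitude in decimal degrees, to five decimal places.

R = 6378137 m. λ = x/R = 139.02659714°.
φ = 2·arctan(exp(y/R)) − 90° = 2·arctan(1.98824) − 90° = 36.59910111°.

lat 36.59910°, lon 139.02660°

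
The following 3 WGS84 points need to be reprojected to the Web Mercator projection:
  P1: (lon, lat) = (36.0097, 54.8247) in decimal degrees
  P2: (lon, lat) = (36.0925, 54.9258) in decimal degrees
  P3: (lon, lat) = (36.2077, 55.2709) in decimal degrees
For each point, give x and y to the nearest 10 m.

Web Mercator: x = R·λ, y = R·ln tan(π/4+φ/2), R = 6378137 m.
P1 (54.8247°, 36.0097°) → (4008581.468, 7327918.019) m.
P2 (54.9258°, 36.0925°) → (4017798.721, 7347478.703) m.
P3 (55.2709°, 36.2077°) → (4030622.727, 7414620.788) m.

P1: x 4008580 m, y 7327920 m; P2: x 4017800 m, y 7347480 m; P3: x 4030620 m, y 7414620 m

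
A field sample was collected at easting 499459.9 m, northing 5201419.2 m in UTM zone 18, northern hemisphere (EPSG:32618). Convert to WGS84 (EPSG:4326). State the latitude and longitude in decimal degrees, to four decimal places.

Zone 18N: λ₀ = -75°, k₀ = 0.9996, false easting 500000 m.
Meridian distance M = (N − FN)/k₀ = 5203500.6 m.
Inverse transverse Mercator on WGS84 gives φ = 46.96630012°, λ = -75.00709973°.

lat 46.9663°, lon -75.0071°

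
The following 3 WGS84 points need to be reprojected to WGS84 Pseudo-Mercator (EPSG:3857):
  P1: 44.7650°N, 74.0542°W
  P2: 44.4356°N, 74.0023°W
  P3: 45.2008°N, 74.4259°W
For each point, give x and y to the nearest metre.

Web Mercator: x = R·λ, y = R·ln tan(π/4+φ/2), R = 6378137 m.
P1 (44.7650°, -74.0542°) → (-8243675.835, 5584601.106) m.
P2 (44.4356°, -74.0023°) → (-8237898.354, 5533101.616) m.
P3 (45.2008°, -74.4259°) → (-8285053.290, 5653188.925) m.

P1: x -8243676 m, y 5584601 m; P2: x -8237898 m, y 5533102 m; P3: x -8285053 m, y 5653189 m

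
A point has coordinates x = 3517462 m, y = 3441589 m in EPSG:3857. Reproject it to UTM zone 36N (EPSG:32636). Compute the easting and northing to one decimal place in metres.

Web Mercator inverse (R = 6378137 m) → φ = 29.51680017°, λ = 31.59789876°.
UTM 36N forward: E = 364113.240 m, N = 3266064.119 m.

E 364113.2 m, N 3266064.1 m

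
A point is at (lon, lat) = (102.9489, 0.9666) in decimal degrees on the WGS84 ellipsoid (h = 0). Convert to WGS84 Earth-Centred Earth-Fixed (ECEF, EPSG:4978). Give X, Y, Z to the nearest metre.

WGS84: a = 6378137 m, e² = 0.006694380; N(φ) = a/√(1−e²sin²φ) = 6378143.075 m.
X = (N+h)·cosφ·cosλ = -1429023.422 m; Y = (N+h)·cosφ·sinλ = 6215064.293 m; Z = (N(1−e²)+h)·sinφ = 106876.127 m.

X -1429023 m, Y 6215064 m, Z 106876 m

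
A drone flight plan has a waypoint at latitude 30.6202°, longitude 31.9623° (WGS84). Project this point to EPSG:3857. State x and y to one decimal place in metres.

x 3558027.0 m, y 3583522.5 m

Web Mercator is spherical with R = a = 6378137 m.
x = R·λ = 6378137 × 0.557847372 = 3558026.961 m.
y = R·ln tan(π/4 + φ/2) = 6378137 × 0.561844704 = 3583522.492 m.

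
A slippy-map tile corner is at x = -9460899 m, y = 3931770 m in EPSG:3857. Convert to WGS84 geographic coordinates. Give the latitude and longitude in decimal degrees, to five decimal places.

R = 6378137 m. λ = x/R = -84.98870173°.
φ = 2·arctan(exp(y/R)) − 90° = 2·arctan(1.85233) − 90° = 33.27430334°.

lat 33.27430°, lon -84.98870°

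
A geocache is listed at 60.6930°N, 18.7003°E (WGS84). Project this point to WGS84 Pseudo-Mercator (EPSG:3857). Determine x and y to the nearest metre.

Web Mercator is spherical with R = a = 6378137 m.
x = R·λ = 6378137 × 0.326381806 = 2081707.874 m.
y = R·ln tan(π/4 + φ/2) = 6378137 × 1.341405747 = 8555669.627 m.

x 2081708 m, y 8555670 m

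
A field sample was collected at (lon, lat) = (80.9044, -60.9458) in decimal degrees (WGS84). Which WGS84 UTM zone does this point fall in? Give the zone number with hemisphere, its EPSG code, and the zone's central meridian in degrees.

Zone 44S (EPSG:32744), central meridian 81°

UTM zone = ⌊(λ + 180)/6⌋ + 1; 80.9044° ∈ [78°, 84°) → zone 44.
Hemisphere: S (φ < 0).
Central meridian λ₀ = 6×44 − 183 = 81°.
EPSG code: 32744.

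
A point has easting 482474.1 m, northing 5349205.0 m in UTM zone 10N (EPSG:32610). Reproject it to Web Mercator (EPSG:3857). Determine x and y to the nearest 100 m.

Unproject from UTM 10N (λ₀ = -123°) → φ = 48.29580002°, λ = -123.23629985°.
Web Mercator (R = 6378137 m): x = -13718602.146 m, y = 6156207.260 m.

x -13718600 m, y 6156200 m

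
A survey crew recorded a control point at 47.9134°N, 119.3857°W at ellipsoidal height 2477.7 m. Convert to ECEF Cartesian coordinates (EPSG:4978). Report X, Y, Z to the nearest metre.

WGS84: a = 6378137 m, e² = 0.006694380; N(φ) = a/√(1−e²sin²φ) = 6389927.717 m.
X = (N+h)·cosφ·cosλ = -2102359.857 m; Y = (N+h)·cosφ·sinλ = -3733265.986 m; Z = (N(1−e²)+h)·sinφ = 4712266.642 m.

X -2102360 m, Y -3733266 m, Z 4712267 m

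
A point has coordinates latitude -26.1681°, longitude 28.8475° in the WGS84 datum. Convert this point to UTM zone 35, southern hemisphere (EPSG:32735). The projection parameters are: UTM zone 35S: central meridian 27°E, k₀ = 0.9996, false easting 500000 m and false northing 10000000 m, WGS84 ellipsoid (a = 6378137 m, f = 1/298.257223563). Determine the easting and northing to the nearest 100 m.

E 684600 m, N 7104400 m

Zone 35 central meridian λ₀ = 6×35 − 183 = 27°; Δλ = +1.8475°.
Transverse Mercator on WGS84 with k₀ = 0.9996 gives E = 684649.245 m, N = 7104386.755 m.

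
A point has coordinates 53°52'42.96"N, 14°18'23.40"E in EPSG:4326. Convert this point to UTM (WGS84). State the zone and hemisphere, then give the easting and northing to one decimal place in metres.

Longitude 14.3065° lies in the 6° band [12°, 18°), giving zone 33; latitude is north of the equator, so 33N.
Zone 33 central meridian λ₀ = 6×33 − 183 = 15°; Δλ = -0.6935°.
Transverse Mercator on WGS84 with k₀ = 0.9996 gives E = 454409.570 m, N = 5970237.653 m.

Zone 33N: E 454409.6 m, N 5970237.7 m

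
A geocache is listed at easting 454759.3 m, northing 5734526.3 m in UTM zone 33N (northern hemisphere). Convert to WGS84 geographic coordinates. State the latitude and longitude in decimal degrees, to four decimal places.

lat 51.7598°, lon 14.3445°

Zone 33N: λ₀ = 15°, k₀ = 0.9996, false easting 500000 m.
Meridian distance M = (N − FN)/k₀ = 5736821.0 m.
Inverse transverse Mercator on WGS84 gives φ = 51.75980002°, λ = 14.34449933°.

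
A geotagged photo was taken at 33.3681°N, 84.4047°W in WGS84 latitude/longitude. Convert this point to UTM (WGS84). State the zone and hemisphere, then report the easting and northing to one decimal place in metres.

Zone 16N: E 741463.2 m, N 3695104.9 m

Longitude -84.4047° lies in the 6° band [-90°, -84°), giving zone 16; latitude is north of the equator, so 16N.
Zone 16 central meridian λ₀ = 6×16 − 183 = -87°; Δλ = +2.5953°.
Transverse Mercator on WGS84 with k₀ = 0.9996 gives E = 741463.244 m, N = 3695104.881 m.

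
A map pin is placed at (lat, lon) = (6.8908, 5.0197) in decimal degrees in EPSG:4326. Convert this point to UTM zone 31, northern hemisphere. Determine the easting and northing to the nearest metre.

E 723175 m, N 762149 m

Zone 31 central meridian λ₀ = 6×31 − 183 = 3°; Δλ = +2.0197°.
Transverse Mercator on WGS84 with k₀ = 0.9996 gives E = 723174.592 m, N = 762149.291 m.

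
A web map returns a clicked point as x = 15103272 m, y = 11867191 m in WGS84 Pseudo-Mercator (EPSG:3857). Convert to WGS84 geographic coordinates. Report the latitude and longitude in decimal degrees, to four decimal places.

lat 72.3138°, lon 135.6750°

R = 6378137 m. λ = x/R = 135.67500078°.
φ = 2·arctan(exp(y/R)) − 90° = 2·arctan(6.42762) − 90° = 72.31379927°.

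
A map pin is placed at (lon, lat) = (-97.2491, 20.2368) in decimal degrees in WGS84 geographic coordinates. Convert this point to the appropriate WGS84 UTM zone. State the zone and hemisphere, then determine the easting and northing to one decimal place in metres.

Longitude -97.2491° lies in the 6° band [-102°, -96°), giving zone 14; latitude is north of the equator, so 14N.
Zone 14 central meridian λ₀ = 6×14 − 183 = -99°; Δλ = +1.7509°.
Transverse Mercator on WGS84 with k₀ = 0.9996 gives E = 682899.657 m, N = 2238652.818 m.

Zone 14N: E 682899.7 m, N 2238652.8 m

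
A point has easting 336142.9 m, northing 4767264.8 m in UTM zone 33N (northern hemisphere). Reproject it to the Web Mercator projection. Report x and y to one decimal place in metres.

x 1445862.1 m, y 5318123.2 m

Unproject from UTM 33N (λ₀ = 15°) → φ = 43.04040010°, λ = 12.98839994°.
Web Mercator (R = 6378137 m): x = 1445862.068 m, y = 5318123.177 m.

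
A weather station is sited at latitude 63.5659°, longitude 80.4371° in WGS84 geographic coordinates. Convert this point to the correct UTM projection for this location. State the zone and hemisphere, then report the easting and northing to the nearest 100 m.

Longitude 80.4371° lies in the 6° band [78°, 84°), giving zone 44; latitude is north of the equator, so 44N.
Zone 44 central meridian λ₀ = 6×44 − 183 = 81°; Δλ = -0.5629°.
Transverse Mercator on WGS84 with k₀ = 0.9996 gives E = 472041.276 m, N = 7048765.650 m.

Zone 44N: E 472000 m, N 7048800 m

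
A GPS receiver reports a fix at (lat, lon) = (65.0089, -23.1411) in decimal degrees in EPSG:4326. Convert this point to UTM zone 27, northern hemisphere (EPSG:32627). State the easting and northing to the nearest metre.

Zone 27 central meridian λ₀ = 6×27 − 183 = -21°; Δλ = -2.1411°.
Transverse Mercator on WGS84 with k₀ = 0.9996 gives E = 399081.572 m, N = 7211155.818 m.

E 399082 m, N 7211156 m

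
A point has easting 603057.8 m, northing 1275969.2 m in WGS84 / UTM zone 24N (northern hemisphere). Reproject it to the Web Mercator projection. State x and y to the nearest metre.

Unproject from UTM 24N (λ₀ = -39°) → φ = 11.54100000°, λ = -38.05490033°.
Web Mercator (R = 6378137 m): x = -4236252.127 m, y = 1293515.121 m.

x -4236252 m, y 1293515 m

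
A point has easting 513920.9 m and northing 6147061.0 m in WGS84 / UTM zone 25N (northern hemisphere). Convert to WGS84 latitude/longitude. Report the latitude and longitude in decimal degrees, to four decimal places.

lat 55.4695°, lon -32.7798°

Zone 25N: λ₀ = -33°, k₀ = 0.9996, false easting 500000 m.
Meridian distance M = (N − FN)/k₀ = 6149520.8 m.
Inverse transverse Mercator on WGS84 gives φ = 55.46950023°, λ = -32.77980006°.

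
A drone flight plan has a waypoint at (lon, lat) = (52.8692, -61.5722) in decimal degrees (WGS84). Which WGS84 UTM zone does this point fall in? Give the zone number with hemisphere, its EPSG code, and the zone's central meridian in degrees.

UTM zone = ⌊(λ + 180)/6⌋ + 1; 52.8692° ∈ [48°, 54°) → zone 39.
Hemisphere: S (φ < 0).
Central meridian λ₀ = 6×39 − 183 = 51°.
EPSG code: 32739.

Zone 39S (EPSG:32739), central meridian 51°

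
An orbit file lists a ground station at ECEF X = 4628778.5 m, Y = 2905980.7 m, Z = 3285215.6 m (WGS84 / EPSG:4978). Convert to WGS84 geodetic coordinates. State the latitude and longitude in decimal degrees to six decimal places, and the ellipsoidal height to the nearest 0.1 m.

lat 31.180000°, lon 32.120900°, h 4311.1 m

λ = atan2(Y, X) = 32.12090009°; p = √(X²+Y²) = 5465374.1 m.
Bowring's method on WGS84 (a = 6378137 m, b = 6356752.314 m) gives φ = 31.17999995°, h = 4311.065 m.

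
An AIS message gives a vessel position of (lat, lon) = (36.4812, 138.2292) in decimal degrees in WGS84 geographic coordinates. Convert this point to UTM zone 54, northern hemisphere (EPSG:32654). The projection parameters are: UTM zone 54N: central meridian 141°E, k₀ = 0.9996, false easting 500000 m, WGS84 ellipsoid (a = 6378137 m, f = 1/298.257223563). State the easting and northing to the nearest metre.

E 251772 m, N 4040893 m

Zone 54 central meridian λ₀ = 6×54 − 183 = 141°; Δλ = -2.7708°.
Transverse Mercator on WGS84 with k₀ = 0.9996 gives E = 251771.705 m, N = 4040892.933 m.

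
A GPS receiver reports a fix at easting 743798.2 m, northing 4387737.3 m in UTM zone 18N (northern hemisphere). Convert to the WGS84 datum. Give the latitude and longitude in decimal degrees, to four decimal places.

Zone 18N: λ₀ = -75°, k₀ = 0.9996, false easting 500000 m.
Meridian distance M = (N − FN)/k₀ = 4389493.1 m.
Inverse transverse Mercator on WGS84 gives φ = 39.60469986°, λ = -72.16039986°.

lat 39.6047°, lon -72.1604°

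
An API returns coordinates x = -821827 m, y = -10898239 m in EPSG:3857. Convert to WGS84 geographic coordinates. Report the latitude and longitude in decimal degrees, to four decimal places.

R = 6378137 m. λ = x/R = -7.38259755°.
φ = 2·arctan(exp(y/R)) − 90° = 2·arctan(0.18110) − 90° = -69.46959867°.

lat -69.4696°, lon -7.3826°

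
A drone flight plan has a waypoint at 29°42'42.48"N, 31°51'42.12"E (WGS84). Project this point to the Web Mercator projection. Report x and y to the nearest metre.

x 3546828 m, y 3466558 m

Web Mercator is spherical with R = a = 6378137 m.
x = R·λ = 6378137 × 0.556091570 = 3546828.220 m.
y = R·ln tan(π/4 + φ/2) = 6378137 × 0.543506349 = 3466557.953 m.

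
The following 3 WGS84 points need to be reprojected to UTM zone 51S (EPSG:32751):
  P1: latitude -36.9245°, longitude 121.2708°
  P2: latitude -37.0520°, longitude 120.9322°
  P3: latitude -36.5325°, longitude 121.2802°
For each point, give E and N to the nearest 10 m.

UTM zone 51S: λ₀ = 123°, k₀ = 0.9996.
P1 (-36.9245°, 121.2708°) → (345984.030, 5912106.550) m.
P2 (-37.0520°, 120.9322°) → (316129.618, 5897359.391) m.
P3 (-36.5325°, 121.2802°) → (346040.450, 5955611.168) m.

P1: E 345980 m, N 5912110 m; P2: E 316130 m, N 5897360 m; P3: E 346040 m, N 5955610 m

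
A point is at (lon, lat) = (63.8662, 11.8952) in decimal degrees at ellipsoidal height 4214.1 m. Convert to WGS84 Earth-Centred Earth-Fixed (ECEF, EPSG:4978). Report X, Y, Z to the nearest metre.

WGS84: a = 6378137 m, e² = 0.006694380; N(φ) = a/√(1−e²sin²φ) = 6379044.228 m.
X = (N+h)·cosφ·cosλ = 2751250.365 m; Y = (N+h)·cosφ·sinλ = 5607625.115 m; Z = (N(1−e²)+h)·sinφ = 1306929.119 m.

X 2751250 m, Y 5607625 m, Z 1306929 m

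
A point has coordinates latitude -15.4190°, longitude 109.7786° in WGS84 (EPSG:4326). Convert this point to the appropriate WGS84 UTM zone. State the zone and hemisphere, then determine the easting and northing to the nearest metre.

Zone 49S: E 368941 m, N 8294958 m

Longitude 109.7786° lies in the 6° band [108°, 114°), giving zone 49; latitude is south of the equator, so 49S.
Zone 49 central meridian λ₀ = 6×49 − 183 = 111°; Δλ = -1.2214°.
Transverse Mercator on WGS84 with k₀ = 0.9996 gives E = 368940.981 m, N = 8294958.441 m.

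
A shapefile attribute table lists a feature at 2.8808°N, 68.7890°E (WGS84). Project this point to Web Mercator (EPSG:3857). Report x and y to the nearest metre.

x 7657556 m, y 320824 m

Web Mercator is spherical with R = a = 6378137 m.
x = R·λ = 6378137 × 1.200594539 = 7657556.452 m.
y = R·ln tan(π/4 + φ/2) = 6378137 × 0.050300643 = 320824.393 m.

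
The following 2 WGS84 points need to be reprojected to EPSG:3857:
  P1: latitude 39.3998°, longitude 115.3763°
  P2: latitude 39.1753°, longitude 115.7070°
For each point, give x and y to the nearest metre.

P1: x 12843631 m, y 4779102 m; P2: x 12880444 m, y 4746813 m

Web Mercator: x = R·λ, y = R·ln tan(π/4+φ/2), R = 6378137 m.
P1 (39.3998°, 115.3763°) → (12843630.966, 4779102.369) m.
P2 (39.1753°, 115.7070°) → (12880444.321, 4746812.991) m.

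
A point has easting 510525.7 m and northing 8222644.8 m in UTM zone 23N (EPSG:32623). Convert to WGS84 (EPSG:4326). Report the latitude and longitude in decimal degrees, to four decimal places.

lat 74.0948°, lon -44.6559°

Zone 23N: λ₀ = -45°, k₀ = 0.9996, false easting 500000 m.
Meridian distance M = (N − FN)/k₀ = 8225935.2 m.
Inverse transverse Mercator on WGS84 gives φ = 74.09480030°, λ = -44.65590147°.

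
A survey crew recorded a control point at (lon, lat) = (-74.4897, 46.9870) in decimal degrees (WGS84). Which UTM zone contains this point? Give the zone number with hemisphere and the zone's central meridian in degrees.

Zone 18N, central meridian -75°

UTM zone = ⌊(λ + 180)/6⌋ + 1; -74.4897° ∈ [-78°, -72°) → zone 18.
Hemisphere: N (φ ≥ 0).
Central meridian λ₀ = 6×18 − 183 = -75°.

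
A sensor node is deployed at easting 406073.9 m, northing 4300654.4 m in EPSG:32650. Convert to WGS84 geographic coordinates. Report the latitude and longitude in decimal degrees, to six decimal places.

Zone 50N: λ₀ = 117°, k₀ = 0.9996, false easting 500000 m.
Meridian distance M = (N − FN)/k₀ = 4302375.4 m.
Inverse transverse Mercator on WGS84 gives φ = 38.84969995°, λ = 115.91759984°.

lat 38.849700°, lon 115.917600°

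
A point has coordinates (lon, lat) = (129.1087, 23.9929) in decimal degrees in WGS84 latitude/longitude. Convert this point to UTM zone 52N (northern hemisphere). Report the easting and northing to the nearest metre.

E 511057 m, N 2653445 m

Zone 52 central meridian λ₀ = 6×52 − 183 = 129°; Δλ = +0.1087°.
Transverse Mercator on WGS84 with k₀ = 0.9996 gives E = 511056.605 m, N = 2653444.735 m.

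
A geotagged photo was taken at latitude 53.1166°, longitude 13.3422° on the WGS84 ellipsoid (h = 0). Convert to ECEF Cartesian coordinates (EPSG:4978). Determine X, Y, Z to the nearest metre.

WGS84: a = 6378137 m, e² = 0.006694380; N(φ) = a/√(1−e²sin²φ) = 6391839.455 m.
X = (N+h)·cosφ·cosλ = 3732763.459 m; Y = (N+h)·cosφ·sinλ = 885291.316 m; Z = (N(1−e²)+h)·sinφ = 5078342.169 m.

X 3732763 m, Y 885291 m, Z 5078342 m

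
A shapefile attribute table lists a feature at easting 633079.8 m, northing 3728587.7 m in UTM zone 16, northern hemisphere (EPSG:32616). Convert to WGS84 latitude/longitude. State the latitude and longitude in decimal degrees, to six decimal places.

lat 33.688900°, lon -85.564200°

Zone 16N: λ₀ = -87°, k₀ = 0.9996, false easting 500000 m.
Meridian distance M = (N − FN)/k₀ = 3730079.7 m.
Inverse transverse Mercator on WGS84 gives φ = 33.68889979°, λ = -85.56420030°.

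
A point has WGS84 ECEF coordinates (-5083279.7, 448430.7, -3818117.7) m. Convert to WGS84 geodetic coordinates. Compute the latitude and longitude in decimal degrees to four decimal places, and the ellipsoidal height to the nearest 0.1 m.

lat -36.9888°, lon 174.9586°, h 2854.3 m

λ = atan2(Y, X) = 174.95860003°; p = √(X²+Y²) = 5103020.9 m.
Bowring's method on WGS84 (a = 6378137 m, b = 6356752.314 m) gives φ = -36.98879970°, h = 2854.278 m.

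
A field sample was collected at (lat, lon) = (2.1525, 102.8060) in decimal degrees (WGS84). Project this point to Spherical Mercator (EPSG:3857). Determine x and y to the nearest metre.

Web Mercator is spherical with R = a = 6378137 m.
x = R·λ = 6378137 × 1.794303191 = 11444311.570 m.
y = R·ln tan(π/4 + φ/2) = 6378137 × 0.037577052 = 239671.588 m.

x 11444312 m, y 239672 m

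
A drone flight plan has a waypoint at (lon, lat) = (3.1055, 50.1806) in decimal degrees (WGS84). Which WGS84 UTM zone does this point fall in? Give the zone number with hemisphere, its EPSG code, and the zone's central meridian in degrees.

Zone 31N (EPSG:32631), central meridian 3°

UTM zone = ⌊(λ + 180)/6⌋ + 1; 3.1055° ∈ [0°, 6°) → zone 31.
Hemisphere: N (φ ≥ 0).
Central meridian λ₀ = 6×31 − 183 = 3°.
EPSG code: 32631.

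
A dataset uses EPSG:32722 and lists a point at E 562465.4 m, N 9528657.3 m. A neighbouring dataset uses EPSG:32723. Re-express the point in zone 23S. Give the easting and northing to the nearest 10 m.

E -104250 m, N 9526540 m

UTM 22S → geographic: φ = -4.26409988°, λ = -50.43710045°.
UTM 23S (λ₀ = -45°) forward: E = -104253.170 m, N = 9526543.488 m.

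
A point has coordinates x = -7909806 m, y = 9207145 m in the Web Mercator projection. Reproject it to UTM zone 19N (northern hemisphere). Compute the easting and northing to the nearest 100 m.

E 397500 m, N 7035400 m

Web Mercator inverse (R = 6378137 m) → φ = 63.43269965°, λ = -71.05499624°.
UTM 19N forward: E = 397466.037 m, N = 7035445.681 m.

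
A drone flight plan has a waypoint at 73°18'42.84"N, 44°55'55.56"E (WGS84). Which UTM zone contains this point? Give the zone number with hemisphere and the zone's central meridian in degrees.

UTM zone = ⌊(λ + 180)/6⌋ + 1; 44.9321° ∈ [42°, 48°) → zone 38.
Hemisphere: N (φ ≥ 0).
Central meridian λ₀ = 6×38 − 183 = 45°.

Zone 38N, central meridian 45°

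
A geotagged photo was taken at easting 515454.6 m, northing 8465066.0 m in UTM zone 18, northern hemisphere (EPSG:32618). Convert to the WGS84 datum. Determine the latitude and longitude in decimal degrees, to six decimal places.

lat 76.267100°, lon -74.416800°

Zone 18N: λ₀ = -75°, k₀ = 0.9996, false easting 500000 m.
Meridian distance M = (N − FN)/k₀ = 8468453.4 m.
Inverse transverse Mercator on WGS84 gives φ = 76.26710003°, λ = -74.41680001°.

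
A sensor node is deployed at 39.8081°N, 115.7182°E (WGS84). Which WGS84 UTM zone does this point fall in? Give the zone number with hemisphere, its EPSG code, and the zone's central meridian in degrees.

UTM zone = ⌊(λ + 180)/6⌋ + 1; 115.7182° ∈ [114°, 120°) → zone 50.
Hemisphere: N (φ ≥ 0).
Central meridian λ₀ = 6×50 − 183 = 117°.
EPSG code: 32650.

Zone 50N (EPSG:32650), central meridian 117°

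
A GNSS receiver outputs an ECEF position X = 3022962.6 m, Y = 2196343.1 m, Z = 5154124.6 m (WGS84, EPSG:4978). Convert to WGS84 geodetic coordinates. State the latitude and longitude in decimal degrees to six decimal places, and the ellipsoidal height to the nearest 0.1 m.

λ = atan2(Y, X) = 36.00039958°; p = √(X²+Y²) = 3736606.2 m.
Bowring's method on WGS84 (a = 6378137 m, b = 6356752.314 m) gives φ = 54.24150017°, h = 2004.414 m.

lat 54.241500°, lon 36.000400°, h 2004.4 m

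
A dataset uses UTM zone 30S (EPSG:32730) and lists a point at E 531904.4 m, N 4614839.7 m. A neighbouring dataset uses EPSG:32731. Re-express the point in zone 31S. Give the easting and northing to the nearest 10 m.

E 89790 m, N 4599950 m

UTM 30S → geographic: φ = -48.61869987°, λ = -2.56709938°.
UTM 31S (λ₀ = 3°) forward: E = 89790.592 m, N = 4599954.810 m.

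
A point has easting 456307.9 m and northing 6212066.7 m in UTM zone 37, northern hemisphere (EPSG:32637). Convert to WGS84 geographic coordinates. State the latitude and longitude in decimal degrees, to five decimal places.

lat 56.05180°, lon 38.29850°

Zone 37N: λ₀ = 39°, k₀ = 0.9996, false easting 500000 m.
Meridian distance M = (N − FN)/k₀ = 6214552.5 m.
Inverse transverse Mercator on WGS84 gives φ = 56.05180004°, λ = 38.29849960°.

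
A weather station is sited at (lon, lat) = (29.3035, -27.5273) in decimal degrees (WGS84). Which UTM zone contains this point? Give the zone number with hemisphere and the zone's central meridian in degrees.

UTM zone = ⌊(λ + 180)/6⌋ + 1; 29.3035° ∈ [24°, 30°) → zone 35.
Hemisphere: S (φ < 0).
Central meridian λ₀ = 6×35 − 183 = 27°.

Zone 35S, central meridian 27°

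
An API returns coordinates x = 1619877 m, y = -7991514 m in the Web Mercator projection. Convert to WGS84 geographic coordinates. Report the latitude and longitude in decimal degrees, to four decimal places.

R = 6378137 m. λ = x/R = 14.55160267°.
φ = 2·arctan(exp(y/R)) − 90° = 2·arctan(0.28566) − 90° = -58.11499838°.

lat -58.1150°, lon 14.5516°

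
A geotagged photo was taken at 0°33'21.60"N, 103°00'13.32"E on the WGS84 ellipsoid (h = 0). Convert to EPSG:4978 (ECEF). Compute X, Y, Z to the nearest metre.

X -1435103 m, Y 6214282 m, Z 61478 m

WGS84: a = 6378137 m, e² = 0.006694380; N(φ) = a/√(1−e²sin²φ) = 6378139.010 m.
X = (N+h)·cosφ·cosλ = -1435102.845 m; Y = (N+h)·cosφ·sinλ = 6214282.449 m; Z = (N(1−e²)+h)·sinφ = 61478.352 m.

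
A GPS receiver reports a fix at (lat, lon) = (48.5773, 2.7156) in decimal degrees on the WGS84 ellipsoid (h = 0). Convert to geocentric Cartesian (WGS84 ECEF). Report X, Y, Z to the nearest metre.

X 4223049 m, Y 200306 m, Z 4759589 m

WGS84: a = 6378137 m, e² = 0.006694380; N(φ) = a/√(1−e²sin²φ) = 6390174.880 m.
X = (N+h)·cosφ·cosλ = 4223049.446 m; Y = (N+h)·cosφ·sinλ = 200306.344 m; Z = (N(1−e²)+h)·sinφ = 4759589.046 m.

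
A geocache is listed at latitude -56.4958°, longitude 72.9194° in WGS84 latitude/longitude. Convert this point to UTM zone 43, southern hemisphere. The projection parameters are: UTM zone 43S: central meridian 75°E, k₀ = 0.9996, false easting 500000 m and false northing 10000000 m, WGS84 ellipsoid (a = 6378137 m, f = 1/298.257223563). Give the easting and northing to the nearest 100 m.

Zone 43 central meridian λ₀ = 6×43 − 183 = 75°; Δλ = -2.0806°.
Transverse Mercator on WGS84 with k₀ = 0.9996 gives E = 371914.640 m, N = 3736797.451 m.

E 371900 m, N 3736800 m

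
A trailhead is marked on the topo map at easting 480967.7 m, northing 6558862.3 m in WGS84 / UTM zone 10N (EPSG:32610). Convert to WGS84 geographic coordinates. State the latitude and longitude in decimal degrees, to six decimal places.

Zone 10N: λ₀ = -123°, k₀ = 0.9996, false easting 500000 m.
Meridian distance M = (N − FN)/k₀ = 6561486.9 m.
Inverse transverse Mercator on WGS84 gives φ = 59.16849990°, λ = -123.33290007°.

lat 59.168500°, lon -123.332900°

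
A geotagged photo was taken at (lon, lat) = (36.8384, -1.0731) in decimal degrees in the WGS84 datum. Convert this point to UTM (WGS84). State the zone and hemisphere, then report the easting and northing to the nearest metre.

Longitude 36.8384° lies in the 6° band [36°, 42°), giving zone 37; latitude is south of the equator, so 37S.
Zone 37 central meridian λ₀ = 6×37 − 183 = 39°; Δλ = -2.1616°.
Transverse Mercator on WGS84 with k₀ = 0.9996 gives E = 259452.529 m, N = 9881305.058 m.

Zone 37S: E 259453 m, N 9881305 m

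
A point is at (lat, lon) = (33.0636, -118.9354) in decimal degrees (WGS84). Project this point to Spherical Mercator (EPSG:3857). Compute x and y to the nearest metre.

Web Mercator is spherical with R = a = 6378137 m.
x = R·λ = 6378137 × -2.075814327 = -13239828.165 m.
y = R·ln tan(π/4 + φ/2) = 6378137 × 0.612051583 = 3903748.846 m.

x -13239828 m, y 3903749 m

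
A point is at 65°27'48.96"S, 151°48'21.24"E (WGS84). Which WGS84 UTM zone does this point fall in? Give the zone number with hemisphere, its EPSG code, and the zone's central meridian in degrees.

UTM zone = ⌊(λ + 180)/6⌋ + 1; 151.8059° ∈ [150°, 156°) → zone 56.
Hemisphere: S (φ < 0).
Central meridian λ₀ = 6×56 − 183 = 153°.
EPSG code: 32756.

Zone 56S (EPSG:32756), central meridian 153°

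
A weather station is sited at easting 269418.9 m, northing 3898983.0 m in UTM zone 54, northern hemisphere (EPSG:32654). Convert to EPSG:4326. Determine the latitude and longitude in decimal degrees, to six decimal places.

Zone 54N: λ₀ = 141°, k₀ = 0.9996, false easting 500000 m.
Meridian distance M = (N − FN)/k₀ = 3900543.2 m.
Inverse transverse Mercator on WGS84 gives φ = 35.20739986°, λ = 138.46699996°.

lat 35.207400°, lon 138.467000°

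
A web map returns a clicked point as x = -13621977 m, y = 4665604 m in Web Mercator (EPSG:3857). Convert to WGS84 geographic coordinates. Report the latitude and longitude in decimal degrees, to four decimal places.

lat 38.6075°, lon -122.3683°

R = 6378137 m. λ = x/R = -122.36830139°.
φ = 2·arctan(exp(y/R)) − 90° = 2·arctan(2.07819) − 90° = 38.60749827°.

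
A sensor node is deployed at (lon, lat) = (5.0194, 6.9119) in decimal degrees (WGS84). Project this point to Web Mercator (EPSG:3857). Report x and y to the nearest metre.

x 558757 m, y 771302 m

Web Mercator is spherical with R = a = 6378137 m.
x = R·λ = 6378137 × 0.087605056 = 558757.052 m.
y = R·ln tan(π/4 + φ/2) = 6378137 × 0.120929081 = 771302.245 m.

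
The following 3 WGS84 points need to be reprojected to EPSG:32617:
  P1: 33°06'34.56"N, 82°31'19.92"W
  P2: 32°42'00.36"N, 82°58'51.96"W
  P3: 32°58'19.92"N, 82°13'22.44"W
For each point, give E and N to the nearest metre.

P1: E 357972 m, N 3664468 m; P2: E 314295 m, N 3619776 m; P3: E 385722 m, N 3648869 m

UTM zone 17N: λ₀ = -81°, k₀ = 0.9996.
P1 (33.1096°, -82.5222°) → (357971.697, 3664468.039) m.
P2 (32.7001°, -82.9811°) → (314294.808, 3619775.688) m.
P3 (32.9722°, -82.2229°) → (385722.399, 3648868.819) m.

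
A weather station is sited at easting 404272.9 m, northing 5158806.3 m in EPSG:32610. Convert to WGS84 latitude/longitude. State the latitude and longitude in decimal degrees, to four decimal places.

lat 46.5760°, lon -124.2493°

Zone 10N: λ₀ = -123°, k₀ = 0.9996, false easting 500000 m.
Meridian distance M = (N − FN)/k₀ = 5160870.6 m.
Inverse transverse Mercator on WGS84 gives φ = 46.57599983°, λ = -124.24930013°.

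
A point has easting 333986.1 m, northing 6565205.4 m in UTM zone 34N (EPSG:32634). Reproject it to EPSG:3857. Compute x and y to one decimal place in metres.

Unproject from UTM 34N (λ₀ = 21°) → φ = 59.19340031°, λ = 18.09350041°.
Web Mercator (R = 6378137 m): x = 2014159.253 m, y = 8222306.0502 m.

x 2014159.3 m, y 8222306.1 m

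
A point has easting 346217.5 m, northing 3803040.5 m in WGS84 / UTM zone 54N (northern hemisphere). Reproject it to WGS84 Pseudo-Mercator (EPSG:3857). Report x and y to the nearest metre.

Unproject from UTM 54N (λ₀ = 141°) → φ = 34.35729977°, λ = 139.32779976°.
Web Mercator (R = 6378137 m): x = 15509899.723 m, y = 4076880.154 m.

x 15509900 m, y 4076880 m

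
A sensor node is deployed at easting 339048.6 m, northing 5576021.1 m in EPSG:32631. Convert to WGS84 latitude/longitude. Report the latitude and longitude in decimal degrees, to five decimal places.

Zone 31N: λ₀ = 3°, k₀ = 0.9996, false easting 500000 m.
Meridian distance M = (N − FN)/k₀ = 5578252.4 m.
Inverse transverse Mercator on WGS84 gives φ = 50.31429977°, λ = 0.73929994°.

lat 50.31430°, lon 0.73930°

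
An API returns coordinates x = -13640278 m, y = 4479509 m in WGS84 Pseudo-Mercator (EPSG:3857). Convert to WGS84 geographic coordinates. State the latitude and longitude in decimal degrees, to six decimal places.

lat 37.289303°, lon -122.532702°

R = 6378137 m. λ = x/R = -122.53270207°.
φ = 2·arctan(exp(y/R)) − 90° = 2·arctan(2.01844) − 90° = 37.28930315°.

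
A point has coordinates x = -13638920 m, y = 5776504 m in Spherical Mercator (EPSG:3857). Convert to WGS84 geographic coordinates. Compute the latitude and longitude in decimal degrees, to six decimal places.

lat 45.976000°, lon -122.520503°

R = 6378137 m. λ = x/R = -122.52050295°.
φ = 2·arctan(exp(y/R)) − 90° = 2·arctan(2.47360) − 90° = 45.97599977°.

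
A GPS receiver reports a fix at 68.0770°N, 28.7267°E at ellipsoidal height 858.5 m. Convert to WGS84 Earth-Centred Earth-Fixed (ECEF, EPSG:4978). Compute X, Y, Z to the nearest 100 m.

WGS84: a = 6378137 m, e² = 0.006694380; N(φ) = a/√(1−e²sin²φ) = 6396589.625 m.
X = (N+h)·cosφ·cosλ = 2094574.976 m; Y = (N+h)·cosφ·sinλ = 1148015.274 m; Z = (N(1−e²)+h)·sinφ = 5895101.306 m.

X 2094600 m, Y 1148000 m, Z 5895100 m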